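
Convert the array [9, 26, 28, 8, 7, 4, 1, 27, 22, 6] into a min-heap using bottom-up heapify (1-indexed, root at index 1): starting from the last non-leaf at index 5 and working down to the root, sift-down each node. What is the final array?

sift down from index 5:
  7 vs only child 6 at index 10, swap → [9, 26, 28, 8, 6, 4, 1, 27, 22, 7]
sift down from index 4: already satisfies heap property
sift down from index 3:
  28 vs smaller child 1 at index 7, swap → [9, 26, 1, 8, 6, 4, 28, 27, 22, 7]
sift down from index 2:
  26 vs smaller child 6 at index 5, swap → [9, 6, 1, 8, 26, 4, 28, 27, 22, 7]
  26 vs only child 7 at index 10, swap → [9, 6, 1, 8, 7, 4, 28, 27, 22, 26]
sift down from index 1:
  9 vs smaller child 1 at index 3, swap → [1, 6, 9, 8, 7, 4, 28, 27, 22, 26]
  9 vs smaller child 4 at index 6, swap → [1, 6, 4, 8, 7, 9, 28, 27, 22, 26]

[1, 6, 4, 8, 7, 9, 28, 27, 22, 26]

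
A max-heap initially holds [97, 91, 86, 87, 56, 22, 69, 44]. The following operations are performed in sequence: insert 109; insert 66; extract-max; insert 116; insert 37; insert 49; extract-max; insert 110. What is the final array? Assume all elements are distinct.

[110, 91, 97, 87, 66, 86, 69, 44, 56, 22, 37, 49]

insert 109:
  append 109 at index 8 → [97, 91, 86, 87, 56, 22, 69, 44, 109]
  109 > parent 87 at index 3, swap → [97, 91, 86, 109, 56, 22, 69, 44, 87]
  109 > parent 91 at index 1, swap → [97, 109, 86, 91, 56, 22, 69, 44, 87]
  109 > parent 97 at index 0, swap → [109, 97, 86, 91, 56, 22, 69, 44, 87]
insert 66:
  append 66 at index 9 → [109, 97, 86, 91, 56, 22, 69, 44, 87, 66]
  66 > parent 56 at index 4, swap → [109, 97, 86, 91, 66, 22, 69, 44, 87, 56]
extract-max → returns 109:
  remove root 109; move last element 56 to root → [56, 97, 86, 91, 66, 22, 69, 44, 87]
  56 vs larger child 97 at index 1, swap → [97, 56, 86, 91, 66, 22, 69, 44, 87]
  56 vs larger child 91 at index 3, swap → [97, 91, 86, 56, 66, 22, 69, 44, 87]
  56 vs larger child 87 at index 8, swap → [97, 91, 86, 87, 66, 22, 69, 44, 56]
insert 116:
  append 116 at index 9 → [97, 91, 86, 87, 66, 22, 69, 44, 56, 116]
  116 > parent 66 at index 4, swap → [97, 91, 86, 87, 116, 22, 69, 44, 56, 66]
  116 > parent 91 at index 1, swap → [97, 116, 86, 87, 91, 22, 69, 44, 56, 66]
  116 > parent 97 at index 0, swap → [116, 97, 86, 87, 91, 22, 69, 44, 56, 66]
insert 37:
  append 37 at index 10 → [116, 97, 86, 87, 91, 22, 69, 44, 56, 66, 37] (no swap needed)
insert 49:
  append 49 at index 11 → [116, 97, 86, 87, 91, 22, 69, 44, 56, 66, 37, 49]
  49 > parent 22 at index 5, swap → [116, 97, 86, 87, 91, 49, 69, 44, 56, 66, 37, 22]
extract-max → returns 116:
  remove root 116; move last element 22 to root → [22, 97, 86, 87, 91, 49, 69, 44, 56, 66, 37]
  22 vs larger child 97 at index 1, swap → [97, 22, 86, 87, 91, 49, 69, 44, 56, 66, 37]
  22 vs larger child 91 at index 4, swap → [97, 91, 86, 87, 22, 49, 69, 44, 56, 66, 37]
  22 vs larger child 66 at index 9, swap → [97, 91, 86, 87, 66, 49, 69, 44, 56, 22, 37]
insert 110:
  append 110 at index 11 → [97, 91, 86, 87, 66, 49, 69, 44, 56, 22, 37, 110]
  110 > parent 49 at index 5, swap → [97, 91, 86, 87, 66, 110, 69, 44, 56, 22, 37, 49]
  110 > parent 86 at index 2, swap → [97, 91, 110, 87, 66, 86, 69, 44, 56, 22, 37, 49]
  110 > parent 97 at index 0, swap → [110, 91, 97, 87, 66, 86, 69, 44, 56, 22, 37, 49]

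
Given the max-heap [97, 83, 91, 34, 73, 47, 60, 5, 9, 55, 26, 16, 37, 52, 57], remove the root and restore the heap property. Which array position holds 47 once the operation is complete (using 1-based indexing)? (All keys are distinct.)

6

remove root 97; move last element 57 to root → [57, 83, 91, 34, 73, 47, 60, 5, 9, 55, 26, 16, 37, 52]
57 vs larger child 91 at index 3, swap → [91, 83, 57, 34, 73, 47, 60, 5, 9, 55, 26, 16, 37, 52]
57 vs larger child 60 at index 7, swap → [91, 83, 60, 34, 73, 47, 57, 5, 9, 55, 26, 16, 37, 52]
resulting array: [91, 83, 60, 34, 73, 47, 57, 5, 9, 55, 26, 16, 37, 52]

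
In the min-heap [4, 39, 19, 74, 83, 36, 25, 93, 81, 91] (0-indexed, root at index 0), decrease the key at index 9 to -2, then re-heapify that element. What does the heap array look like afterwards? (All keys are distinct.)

set index 9 from 91 to -2 → [4, 39, 19, 74, 83, 36, 25, 93, 81, -2]
-2 < parent 83 at index 4, swap → [4, 39, 19, 74, -2, 36, 25, 93, 81, 83]
-2 < parent 39 at index 1, swap → [4, -2, 19, 74, 39, 36, 25, 93, 81, 83]
-2 < parent 4 at index 0, swap → [-2, 4, 19, 74, 39, 36, 25, 93, 81, 83]

[-2, 4, 19, 74, 39, 36, 25, 93, 81, 83]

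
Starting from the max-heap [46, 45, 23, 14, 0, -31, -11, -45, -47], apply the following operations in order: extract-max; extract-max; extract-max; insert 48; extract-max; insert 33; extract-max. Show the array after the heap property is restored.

extract-max → returns 46:
  remove root 46; move last element -47 to root → [-47, 45, 23, 14, 0, -31, -11, -45]
  -47 vs larger child 45 at index 1, swap → [45, -47, 23, 14, 0, -31, -11, -45]
  -47 vs larger child 14 at index 3, swap → [45, 14, 23, -47, 0, -31, -11, -45]
  -47 vs only child -45 at index 7, swap → [45, 14, 23, -45, 0, -31, -11, -47]
extract-max → returns 45:
  remove root 45; move last element -47 to root → [-47, 14, 23, -45, 0, -31, -11]
  -47 vs larger child 23 at index 2, swap → [23, 14, -47, -45, 0, -31, -11]
  -47 vs larger child -11 at index 6, swap → [23, 14, -11, -45, 0, -31, -47]
extract-max → returns 23:
  remove root 23; move last element -47 to root → [-47, 14, -11, -45, 0, -31]
  -47 vs larger child 14 at index 1, swap → [14, -47, -11, -45, 0, -31]
  -47 vs larger child 0 at index 4, swap → [14, 0, -11, -45, -47, -31]
insert 48:
  append 48 at index 6 → [14, 0, -11, -45, -47, -31, 48]
  48 > parent -11 at index 2, swap → [14, 0, 48, -45, -47, -31, -11]
  48 > parent 14 at index 0, swap → [48, 0, 14, -45, -47, -31, -11]
extract-max → returns 48:
  remove root 48; move last element -11 to root → [-11, 0, 14, -45, -47, -31]
  -11 vs larger child 14 at index 2, swap → [14, 0, -11, -45, -47, -31]
insert 33:
  append 33 at index 6 → [14, 0, -11, -45, -47, -31, 33]
  33 > parent -11 at index 2, swap → [14, 0, 33, -45, -47, -31, -11]
  33 > parent 14 at index 0, swap → [33, 0, 14, -45, -47, -31, -11]
extract-max → returns 33:
  remove root 33; move last element -11 to root → [-11, 0, 14, -45, -47, -31]
  -11 vs larger child 14 at index 2, swap → [14, 0, -11, -45, -47, -31]

[14, 0, -11, -45, -47, -31]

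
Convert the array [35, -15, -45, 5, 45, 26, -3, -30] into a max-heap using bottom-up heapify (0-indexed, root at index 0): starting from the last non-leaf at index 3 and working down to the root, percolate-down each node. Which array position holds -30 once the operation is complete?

7

sift down from index 3: already satisfies heap property
sift down from index 2:
  -45 vs larger child 26 at index 5, swap → [35, -15, 26, 5, 45, -45, -3, -30]
sift down from index 1:
  -15 vs larger child 45 at index 4, swap → [35, 45, 26, 5, -15, -45, -3, -30]
sift down from index 0:
  35 vs larger child 45 at index 1, swap → [45, 35, 26, 5, -15, -45, -3, -30]
resulting array: [45, 35, 26, 5, -15, -45, -3, -30]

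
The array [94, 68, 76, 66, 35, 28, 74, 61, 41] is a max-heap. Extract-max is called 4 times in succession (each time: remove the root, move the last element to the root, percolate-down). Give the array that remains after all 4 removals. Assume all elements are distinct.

[66, 41, 61, 28, 35]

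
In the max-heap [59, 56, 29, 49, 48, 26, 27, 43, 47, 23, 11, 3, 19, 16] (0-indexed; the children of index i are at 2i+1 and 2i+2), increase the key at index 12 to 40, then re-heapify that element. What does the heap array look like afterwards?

[59, 56, 40, 49, 48, 29, 27, 43, 47, 23, 11, 3, 26, 16]

set index 12 from 19 to 40 → [59, 56, 29, 49, 48, 26, 27, 43, 47, 23, 11, 3, 40, 16]
40 > parent 26 at index 5, swap → [59, 56, 29, 49, 48, 40, 27, 43, 47, 23, 11, 3, 26, 16]
40 > parent 29 at index 2, swap → [59, 56, 40, 49, 48, 29, 27, 43, 47, 23, 11, 3, 26, 16]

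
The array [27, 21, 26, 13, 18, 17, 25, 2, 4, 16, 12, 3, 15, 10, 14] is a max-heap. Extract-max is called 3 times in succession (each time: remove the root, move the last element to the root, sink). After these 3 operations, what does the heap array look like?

[21, 18, 17, 13, 16, 15, 14, 2, 4, 10, 12, 3]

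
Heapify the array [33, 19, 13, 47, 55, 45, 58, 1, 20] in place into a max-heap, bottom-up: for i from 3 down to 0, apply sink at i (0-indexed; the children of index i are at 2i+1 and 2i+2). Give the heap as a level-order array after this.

[58, 55, 45, 47, 19, 33, 13, 1, 20]

sift down from index 3: already satisfies heap property
sift down from index 2:
  13 vs larger child 58 at index 6, swap → [33, 19, 58, 47, 55, 45, 13, 1, 20]
sift down from index 1:
  19 vs larger child 55 at index 4, swap → [33, 55, 58, 47, 19, 45, 13, 1, 20]
sift down from index 0:
  33 vs larger child 58 at index 2, swap → [58, 55, 33, 47, 19, 45, 13, 1, 20]
  33 vs larger child 45 at index 5, swap → [58, 55, 45, 47, 19, 33, 13, 1, 20]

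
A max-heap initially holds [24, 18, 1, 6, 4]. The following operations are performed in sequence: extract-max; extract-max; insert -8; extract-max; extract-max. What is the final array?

extract-max → returns 24:
  remove root 24; move last element 4 to root → [4, 18, 1, 6]
  4 vs larger child 18 at index 1, swap → [18, 4, 1, 6]
  4 vs only child 6 at index 3, swap → [18, 6, 1, 4]
extract-max → returns 18:
  remove root 18; move last element 4 to root → [4, 6, 1]
  4 vs larger child 6 at index 1, swap → [6, 4, 1]
insert -8:
  append -8 at index 3 → [6, 4, 1, -8] (no swap needed)
extract-max → returns 6:
  remove root 6; move last element -8 to root → [-8, 4, 1]
  -8 vs larger child 4 at index 1, swap → [4, -8, 1]
extract-max → returns 4:
  remove root 4; move last element 1 to root → [1, -8] (no swap needed)

[1, -8]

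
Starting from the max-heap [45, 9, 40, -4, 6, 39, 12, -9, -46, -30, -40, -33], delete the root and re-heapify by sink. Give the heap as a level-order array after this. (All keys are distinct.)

remove root 45; move last element -33 to root → [-33, 9, 40, -4, 6, 39, 12, -9, -46, -30, -40]
-33 vs larger child 40 at index 2, swap → [40, 9, -33, -4, 6, 39, 12, -9, -46, -30, -40]
-33 vs larger child 39 at index 5, swap → [40, 9, 39, -4, 6, -33, 12, -9, -46, -30, -40]

[40, 9, 39, -4, 6, -33, 12, -9, -46, -30, -40]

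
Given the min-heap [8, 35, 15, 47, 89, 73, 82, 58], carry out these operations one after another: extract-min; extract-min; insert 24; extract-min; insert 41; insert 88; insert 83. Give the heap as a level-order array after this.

[35, 47, 41, 82, 89, 73, 58, 88, 83]

extract-min → returns 8:
  remove root 8; move last element 58 to root → [58, 35, 15, 47, 89, 73, 82]
  58 vs smaller child 15 at index 2, swap → [15, 35, 58, 47, 89, 73, 82]
extract-min → returns 15:
  remove root 15; move last element 82 to root → [82, 35, 58, 47, 89, 73]
  82 vs smaller child 35 at index 1, swap → [35, 82, 58, 47, 89, 73]
  82 vs smaller child 47 at index 3, swap → [35, 47, 58, 82, 89, 73]
insert 24:
  append 24 at index 6 → [35, 47, 58, 82, 89, 73, 24]
  24 < parent 58 at index 2, swap → [35, 47, 24, 82, 89, 73, 58]
  24 < parent 35 at index 0, swap → [24, 47, 35, 82, 89, 73, 58]
extract-min → returns 24:
  remove root 24; move last element 58 to root → [58, 47, 35, 82, 89, 73]
  58 vs smaller child 35 at index 2, swap → [35, 47, 58, 82, 89, 73]
insert 41:
  append 41 at index 6 → [35, 47, 58, 82, 89, 73, 41]
  41 < parent 58 at index 2, swap → [35, 47, 41, 82, 89, 73, 58]
insert 88:
  append 88 at index 7 → [35, 47, 41, 82, 89, 73, 58, 88] (no swap needed)
insert 83:
  append 83 at index 8 → [35, 47, 41, 82, 89, 73, 58, 88, 83] (no swap needed)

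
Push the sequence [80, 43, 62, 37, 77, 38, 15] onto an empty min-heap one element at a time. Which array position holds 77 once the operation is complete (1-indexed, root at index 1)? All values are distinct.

5

Insert 80:
  append 80 at index 1 → [80] (no swap needed)
Insert 43:
  append 43 at index 2 → [80, 43]
  43 < parent 80 at index 1, swap → [43, 80]
Insert 62:
  append 62 at index 3 → [43, 80, 62] (no swap needed)
Insert 37:
  append 37 at index 4 → [43, 80, 62, 37]
  37 < parent 80 at index 2, swap → [43, 37, 62, 80]
  37 < parent 43 at index 1, swap → [37, 43, 62, 80]
Insert 77:
  append 77 at index 5 → [37, 43, 62, 80, 77] (no swap needed)
Insert 38:
  append 38 at index 6 → [37, 43, 62, 80, 77, 38]
  38 < parent 62 at index 3, swap → [37, 43, 38, 80, 77, 62]
Insert 15:
  append 15 at index 7 → [37, 43, 38, 80, 77, 62, 15]
  15 < parent 38 at index 3, swap → [37, 43, 15, 80, 77, 62, 38]
  15 < parent 37 at index 1, swap → [15, 43, 37, 80, 77, 62, 38]
resulting array: [15, 43, 37, 80, 77, 62, 38]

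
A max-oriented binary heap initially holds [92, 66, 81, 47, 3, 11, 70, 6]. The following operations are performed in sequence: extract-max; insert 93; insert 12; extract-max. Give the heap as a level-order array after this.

extract-max → returns 92:
  remove root 92; move last element 6 to root → [6, 66, 81, 47, 3, 11, 70]
  6 vs larger child 81 at index 2, swap → [81, 66, 6, 47, 3, 11, 70]
  6 vs larger child 70 at index 6, swap → [81, 66, 70, 47, 3, 11, 6]
insert 93:
  append 93 at index 7 → [81, 66, 70, 47, 3, 11, 6, 93]
  93 > parent 47 at index 3, swap → [81, 66, 70, 93, 3, 11, 6, 47]
  93 > parent 66 at index 1, swap → [81, 93, 70, 66, 3, 11, 6, 47]
  93 > parent 81 at index 0, swap → [93, 81, 70, 66, 3, 11, 6, 47]
insert 12:
  append 12 at index 8 → [93, 81, 70, 66, 3, 11, 6, 47, 12] (no swap needed)
extract-max → returns 93:
  remove root 93; move last element 12 to root → [12, 81, 70, 66, 3, 11, 6, 47]
  12 vs larger child 81 at index 1, swap → [81, 12, 70, 66, 3, 11, 6, 47]
  12 vs larger child 66 at index 3, swap → [81, 66, 70, 12, 3, 11, 6, 47]
  12 vs only child 47 at index 7, swap → [81, 66, 70, 47, 3, 11, 6, 12]

[81, 66, 70, 47, 3, 11, 6, 12]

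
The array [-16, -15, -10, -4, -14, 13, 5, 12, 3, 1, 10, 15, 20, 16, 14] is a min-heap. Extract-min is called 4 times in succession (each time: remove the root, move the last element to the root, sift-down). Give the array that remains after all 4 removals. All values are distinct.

[-4, 1, 5, 3, 10, 13, 20, 12, 16, 14, 15]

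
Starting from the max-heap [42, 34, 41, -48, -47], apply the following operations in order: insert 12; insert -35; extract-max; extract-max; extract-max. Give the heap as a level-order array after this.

[12, -35, -47, -48]

insert 12:
  append 12 at index 5 → [42, 34, 41, -48, -47, 12] (no swap needed)
insert -35:
  append -35 at index 6 → [42, 34, 41, -48, -47, 12, -35] (no swap needed)
extract-max → returns 42:
  remove root 42; move last element -35 to root → [-35, 34, 41, -48, -47, 12]
  -35 vs larger child 41 at index 2, swap → [41, 34, -35, -48, -47, 12]
  -35 vs only child 12 at index 5, swap → [41, 34, 12, -48, -47, -35]
extract-max → returns 41:
  remove root 41; move last element -35 to root → [-35, 34, 12, -48, -47]
  -35 vs larger child 34 at index 1, swap → [34, -35, 12, -48, -47]
extract-max → returns 34:
  remove root 34; move last element -47 to root → [-47, -35, 12, -48]
  -47 vs larger child 12 at index 2, swap → [12, -35, -47, -48]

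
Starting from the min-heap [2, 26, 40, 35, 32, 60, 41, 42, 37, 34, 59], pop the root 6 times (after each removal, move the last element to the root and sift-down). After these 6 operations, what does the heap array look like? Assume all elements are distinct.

[40, 41, 60, 42, 59]

extract-min #1 returns 2:
  remove root 2; move last element 59 to root → [59, 26, 40, 35, 32, 60, 41, 42, 37, 34]
  59 vs smaller child 26 at index 1, swap → [26, 59, 40, 35, 32, 60, 41, 42, 37, 34]
  59 vs smaller child 32 at index 4, swap → [26, 32, 40, 35, 59, 60, 41, 42, 37, 34]
  59 vs only child 34 at index 9, swap → [26, 32, 40, 35, 34, 60, 41, 42, 37, 59]
extract-min #2 returns 26:
  remove root 26; move last element 59 to root → [59, 32, 40, 35, 34, 60, 41, 42, 37]
  59 vs smaller child 32 at index 1, swap → [32, 59, 40, 35, 34, 60, 41, 42, 37]
  59 vs smaller child 34 at index 4, swap → [32, 34, 40, 35, 59, 60, 41, 42, 37]
extract-min #3 returns 32:
  remove root 32; move last element 37 to root → [37, 34, 40, 35, 59, 60, 41, 42]
  37 vs smaller child 34 at index 1, swap → [34, 37, 40, 35, 59, 60, 41, 42]
  37 vs smaller child 35 at index 3, swap → [34, 35, 40, 37, 59, 60, 41, 42]
extract-min #4 returns 34:
  remove root 34; move last element 42 to root → [42, 35, 40, 37, 59, 60, 41]
  42 vs smaller child 35 at index 1, swap → [35, 42, 40, 37, 59, 60, 41]
  42 vs smaller child 37 at index 3, swap → [35, 37, 40, 42, 59, 60, 41]
extract-min #5 returns 35:
  remove root 35; move last element 41 to root → [41, 37, 40, 42, 59, 60]
  41 vs smaller child 37 at index 1, swap → [37, 41, 40, 42, 59, 60]
extract-min #6 returns 37:
  remove root 37; move last element 60 to root → [60, 41, 40, 42, 59]
  60 vs smaller child 40 at index 2, swap → [40, 41, 60, 42, 59]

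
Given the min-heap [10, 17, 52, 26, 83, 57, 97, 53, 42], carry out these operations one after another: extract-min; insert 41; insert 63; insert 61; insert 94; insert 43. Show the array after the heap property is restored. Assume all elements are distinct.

extract-min → returns 10:
  remove root 10; move last element 42 to root → [42, 17, 52, 26, 83, 57, 97, 53]
  42 vs smaller child 17 at index 1, swap → [17, 42, 52, 26, 83, 57, 97, 53]
  42 vs smaller child 26 at index 3, swap → [17, 26, 52, 42, 83, 57, 97, 53]
insert 41:
  append 41 at index 8 → [17, 26, 52, 42, 83, 57, 97, 53, 41]
  41 < parent 42 at index 3, swap → [17, 26, 52, 41, 83, 57, 97, 53, 42]
insert 63:
  append 63 at index 9 → [17, 26, 52, 41, 83, 57, 97, 53, 42, 63]
  63 < parent 83 at index 4, swap → [17, 26, 52, 41, 63, 57, 97, 53, 42, 83]
insert 61:
  append 61 at index 10 → [17, 26, 52, 41, 63, 57, 97, 53, 42, 83, 61]
  61 < parent 63 at index 4, swap → [17, 26, 52, 41, 61, 57, 97, 53, 42, 83, 63]
insert 94:
  append 94 at index 11 → [17, 26, 52, 41, 61, 57, 97, 53, 42, 83, 63, 94] (no swap needed)
insert 43:
  append 43 at index 12 → [17, 26, 52, 41, 61, 57, 97, 53, 42, 83, 63, 94, 43]
  43 < parent 57 at index 5, swap → [17, 26, 52, 41, 61, 43, 97, 53, 42, 83, 63, 94, 57]
  43 < parent 52 at index 2, swap → [17, 26, 43, 41, 61, 52, 97, 53, 42, 83, 63, 94, 57]

[17, 26, 43, 41, 61, 52, 97, 53, 42, 83, 63, 94, 57]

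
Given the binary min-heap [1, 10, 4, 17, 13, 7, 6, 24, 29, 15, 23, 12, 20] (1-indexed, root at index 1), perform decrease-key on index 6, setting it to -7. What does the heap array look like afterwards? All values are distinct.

set index 6 from 7 to -7 → [1, 10, 4, 17, 13, -7, 6, 24, 29, 15, 23, 12, 20]
-7 < parent 4 at index 3, swap → [1, 10, -7, 17, 13, 4, 6, 24, 29, 15, 23, 12, 20]
-7 < parent 1 at index 1, swap → [-7, 10, 1, 17, 13, 4, 6, 24, 29, 15, 23, 12, 20]

[-7, 10, 1, 17, 13, 4, 6, 24, 29, 15, 23, 12, 20]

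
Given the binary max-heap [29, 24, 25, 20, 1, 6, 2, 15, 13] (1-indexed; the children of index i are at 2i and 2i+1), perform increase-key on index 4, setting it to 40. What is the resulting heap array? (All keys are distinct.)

set index 4 from 20 to 40 → [29, 24, 25, 40, 1, 6, 2, 15, 13]
40 > parent 24 at index 2, swap → [29, 40, 25, 24, 1, 6, 2, 15, 13]
40 > parent 29 at index 1, swap → [40, 29, 25, 24, 1, 6, 2, 15, 13]

[40, 29, 25, 24, 1, 6, 2, 15, 13]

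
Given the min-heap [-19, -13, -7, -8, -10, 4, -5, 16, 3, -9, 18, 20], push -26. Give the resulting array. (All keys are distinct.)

[-26, -13, -19, -8, -10, -7, -5, 16, 3, -9, 18, 20, 4]

append -26 at index 12 → [-19, -13, -7, -8, -10, 4, -5, 16, 3, -9, 18, 20, -26]
-26 < parent 4 at index 5, swap → [-19, -13, -7, -8, -10, -26, -5, 16, 3, -9, 18, 20, 4]
-26 < parent -7 at index 2, swap → [-19, -13, -26, -8, -10, -7, -5, 16, 3, -9, 18, 20, 4]
-26 < parent -19 at index 0, swap → [-26, -13, -19, -8, -10, -7, -5, 16, 3, -9, 18, 20, 4]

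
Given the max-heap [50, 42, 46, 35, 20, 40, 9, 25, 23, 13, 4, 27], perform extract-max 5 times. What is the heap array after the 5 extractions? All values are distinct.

extract-max #1 returns 50:
  remove root 50; move last element 27 to root → [27, 42, 46, 35, 20, 40, 9, 25, 23, 13, 4]
  27 vs larger child 46 at index 2, swap → [46, 42, 27, 35, 20, 40, 9, 25, 23, 13, 4]
  27 vs larger child 40 at index 5, swap → [46, 42, 40, 35, 20, 27, 9, 25, 23, 13, 4]
extract-max #2 returns 46:
  remove root 46; move last element 4 to root → [4, 42, 40, 35, 20, 27, 9, 25, 23, 13]
  4 vs larger child 42 at index 1, swap → [42, 4, 40, 35, 20, 27, 9, 25, 23, 13]
  4 vs larger child 35 at index 3, swap → [42, 35, 40, 4, 20, 27, 9, 25, 23, 13]
  4 vs larger child 25 at index 7, swap → [42, 35, 40, 25, 20, 27, 9, 4, 23, 13]
extract-max #3 returns 42:
  remove root 42; move last element 13 to root → [13, 35, 40, 25, 20, 27, 9, 4, 23]
  13 vs larger child 40 at index 2, swap → [40, 35, 13, 25, 20, 27, 9, 4, 23]
  13 vs larger child 27 at index 5, swap → [40, 35, 27, 25, 20, 13, 9, 4, 23]
extract-max #4 returns 40:
  remove root 40; move last element 23 to root → [23, 35, 27, 25, 20, 13, 9, 4]
  23 vs larger child 35 at index 1, swap → [35, 23, 27, 25, 20, 13, 9, 4]
  23 vs larger child 25 at index 3, swap → [35, 25, 27, 23, 20, 13, 9, 4]
extract-max #5 returns 35:
  remove root 35; move last element 4 to root → [4, 25, 27, 23, 20, 13, 9]
  4 vs larger child 27 at index 2, swap → [27, 25, 4, 23, 20, 13, 9]
  4 vs larger child 13 at index 5, swap → [27, 25, 13, 23, 20, 4, 9]

[27, 25, 13, 23, 20, 4, 9]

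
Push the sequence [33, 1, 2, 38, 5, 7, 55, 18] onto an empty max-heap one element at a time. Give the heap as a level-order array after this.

[55, 33, 38, 18, 5, 2, 7, 1]

Insert 33:
  append 33 at index 0 → [33] (no swap needed)
Insert 1:
  append 1 at index 1 → [33, 1] (no swap needed)
Insert 2:
  append 2 at index 2 → [33, 1, 2] (no swap needed)
Insert 38:
  append 38 at index 3 → [33, 1, 2, 38]
  38 > parent 1 at index 1, swap → [33, 38, 2, 1]
  38 > parent 33 at index 0, swap → [38, 33, 2, 1]
Insert 5:
  append 5 at index 4 → [38, 33, 2, 1, 5] (no swap needed)
Insert 7:
  append 7 at index 5 → [38, 33, 2, 1, 5, 7]
  7 > parent 2 at index 2, swap → [38, 33, 7, 1, 5, 2]
Insert 55:
  append 55 at index 6 → [38, 33, 7, 1, 5, 2, 55]
  55 > parent 7 at index 2, swap → [38, 33, 55, 1, 5, 2, 7]
  55 > parent 38 at index 0, swap → [55, 33, 38, 1, 5, 2, 7]
Insert 18:
  append 18 at index 7 → [55, 33, 38, 1, 5, 2, 7, 18]
  18 > parent 1 at index 3, swap → [55, 33, 38, 18, 5, 2, 7, 1]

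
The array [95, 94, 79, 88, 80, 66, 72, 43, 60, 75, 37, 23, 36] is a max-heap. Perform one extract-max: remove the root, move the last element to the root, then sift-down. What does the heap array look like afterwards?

remove root 95; move last element 36 to root → [36, 94, 79, 88, 80, 66, 72, 43, 60, 75, 37, 23]
36 vs larger child 94 at index 1, swap → [94, 36, 79, 88, 80, 66, 72, 43, 60, 75, 37, 23]
36 vs larger child 88 at index 3, swap → [94, 88, 79, 36, 80, 66, 72, 43, 60, 75, 37, 23]
36 vs larger child 60 at index 8, swap → [94, 88, 79, 60, 80, 66, 72, 43, 36, 75, 37, 23]

[94, 88, 79, 60, 80, 66, 72, 43, 36, 75, 37, 23]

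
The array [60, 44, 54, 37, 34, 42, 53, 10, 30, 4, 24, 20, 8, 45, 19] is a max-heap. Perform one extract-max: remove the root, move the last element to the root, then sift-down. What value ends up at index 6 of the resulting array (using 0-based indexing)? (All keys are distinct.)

45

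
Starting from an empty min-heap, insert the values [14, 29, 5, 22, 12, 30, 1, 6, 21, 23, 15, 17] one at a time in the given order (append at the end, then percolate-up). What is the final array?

[1, 6, 5, 12, 15, 17, 14, 29, 21, 23, 22, 30]

Insert 14:
  append 14 at index 0 → [14] (no swap needed)
Insert 29:
  append 29 at index 1 → [14, 29] (no swap needed)
Insert 5:
  append 5 at index 2 → [14, 29, 5]
  5 < parent 14 at index 0, swap → [5, 29, 14]
Insert 22:
  append 22 at index 3 → [5, 29, 14, 22]
  22 < parent 29 at index 1, swap → [5, 22, 14, 29]
Insert 12:
  append 12 at index 4 → [5, 22, 14, 29, 12]
  12 < parent 22 at index 1, swap → [5, 12, 14, 29, 22]
Insert 30:
  append 30 at index 5 → [5, 12, 14, 29, 22, 30] (no swap needed)
Insert 1:
  append 1 at index 6 → [5, 12, 14, 29, 22, 30, 1]
  1 < parent 14 at index 2, swap → [5, 12, 1, 29, 22, 30, 14]
  1 < parent 5 at index 0, swap → [1, 12, 5, 29, 22, 30, 14]
Insert 6:
  append 6 at index 7 → [1, 12, 5, 29, 22, 30, 14, 6]
  6 < parent 29 at index 3, swap → [1, 12, 5, 6, 22, 30, 14, 29]
  6 < parent 12 at index 1, swap → [1, 6, 5, 12, 22, 30, 14, 29]
Insert 21:
  append 21 at index 8 → [1, 6, 5, 12, 22, 30, 14, 29, 21] (no swap needed)
Insert 23:
  append 23 at index 9 → [1, 6, 5, 12, 22, 30, 14, 29, 21, 23] (no swap needed)
Insert 15:
  append 15 at index 10 → [1, 6, 5, 12, 22, 30, 14, 29, 21, 23, 15]
  15 < parent 22 at index 4, swap → [1, 6, 5, 12, 15, 30, 14, 29, 21, 23, 22]
Insert 17:
  append 17 at index 11 → [1, 6, 5, 12, 15, 30, 14, 29, 21, 23, 22, 17]
  17 < parent 30 at index 5, swap → [1, 6, 5, 12, 15, 17, 14, 29, 21, 23, 22, 30]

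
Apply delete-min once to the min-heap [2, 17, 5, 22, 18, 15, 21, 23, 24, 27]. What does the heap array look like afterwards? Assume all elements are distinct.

remove root 2; move last element 27 to root → [27, 17, 5, 22, 18, 15, 21, 23, 24]
27 vs smaller child 5 at index 2, swap → [5, 17, 27, 22, 18, 15, 21, 23, 24]
27 vs smaller child 15 at index 5, swap → [5, 17, 15, 22, 18, 27, 21, 23, 24]

[5, 17, 15, 22, 18, 27, 21, 23, 24]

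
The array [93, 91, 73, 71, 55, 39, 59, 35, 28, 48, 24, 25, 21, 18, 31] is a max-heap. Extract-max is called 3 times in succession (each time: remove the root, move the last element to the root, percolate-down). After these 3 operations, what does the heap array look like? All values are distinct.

extract-max #1 returns 93:
  remove root 93; move last element 31 to root → [31, 91, 73, 71, 55, 39, 59, 35, 28, 48, 24, 25, 21, 18]
  31 vs larger child 91 at index 1, swap → [91, 31, 73, 71, 55, 39, 59, 35, 28, 48, 24, 25, 21, 18]
  31 vs larger child 71 at index 3, swap → [91, 71, 73, 31, 55, 39, 59, 35, 28, 48, 24, 25, 21, 18]
  31 vs larger child 35 at index 7, swap → [91, 71, 73, 35, 55, 39, 59, 31, 28, 48, 24, 25, 21, 18]
extract-max #2 returns 91:
  remove root 91; move last element 18 to root → [18, 71, 73, 35, 55, 39, 59, 31, 28, 48, 24, 25, 21]
  18 vs larger child 73 at index 2, swap → [73, 71, 18, 35, 55, 39, 59, 31, 28, 48, 24, 25, 21]
  18 vs larger child 59 at index 6, swap → [73, 71, 59, 35, 55, 39, 18, 31, 28, 48, 24, 25, 21]
extract-max #3 returns 73:
  remove root 73; move last element 21 to root → [21, 71, 59, 35, 55, 39, 18, 31, 28, 48, 24, 25]
  21 vs larger child 71 at index 1, swap → [71, 21, 59, 35, 55, 39, 18, 31, 28, 48, 24, 25]
  21 vs larger child 55 at index 4, swap → [71, 55, 59, 35, 21, 39, 18, 31, 28, 48, 24, 25]
  21 vs larger child 48 at index 9, swap → [71, 55, 59, 35, 48, 39, 18, 31, 28, 21, 24, 25]

[71, 55, 59, 35, 48, 39, 18, 31, 28, 21, 24, 25]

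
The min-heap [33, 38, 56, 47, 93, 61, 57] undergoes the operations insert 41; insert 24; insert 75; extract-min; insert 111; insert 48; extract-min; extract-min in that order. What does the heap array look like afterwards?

[41, 47, 56, 75, 48, 61, 57, 111, 93]

insert 41:
  append 41 at index 7 → [33, 38, 56, 47, 93, 61, 57, 41]
  41 < parent 47 at index 3, swap → [33, 38, 56, 41, 93, 61, 57, 47]
insert 24:
  append 24 at index 8 → [33, 38, 56, 41, 93, 61, 57, 47, 24]
  24 < parent 41 at index 3, swap → [33, 38, 56, 24, 93, 61, 57, 47, 41]
  24 < parent 38 at index 1, swap → [33, 24, 56, 38, 93, 61, 57, 47, 41]
  24 < parent 33 at index 0, swap → [24, 33, 56, 38, 93, 61, 57, 47, 41]
insert 75:
  append 75 at index 9 → [24, 33, 56, 38, 93, 61, 57, 47, 41, 75]
  75 < parent 93 at index 4, swap → [24, 33, 56, 38, 75, 61, 57, 47, 41, 93]
extract-min → returns 24:
  remove root 24; move last element 93 to root → [93, 33, 56, 38, 75, 61, 57, 47, 41]
  93 vs smaller child 33 at index 1, swap → [33, 93, 56, 38, 75, 61, 57, 47, 41]
  93 vs smaller child 38 at index 3, swap → [33, 38, 56, 93, 75, 61, 57, 47, 41]
  93 vs smaller child 41 at index 8, swap → [33, 38, 56, 41, 75, 61, 57, 47, 93]
insert 111:
  append 111 at index 9 → [33, 38, 56, 41, 75, 61, 57, 47, 93, 111] (no swap needed)
insert 48:
  append 48 at index 10 → [33, 38, 56, 41, 75, 61, 57, 47, 93, 111, 48]
  48 < parent 75 at index 4, swap → [33, 38, 56, 41, 48, 61, 57, 47, 93, 111, 75]
extract-min → returns 33:
  remove root 33; move last element 75 to root → [75, 38, 56, 41, 48, 61, 57, 47, 93, 111]
  75 vs smaller child 38 at index 1, swap → [38, 75, 56, 41, 48, 61, 57, 47, 93, 111]
  75 vs smaller child 41 at index 3, swap → [38, 41, 56, 75, 48, 61, 57, 47, 93, 111]
  75 vs smaller child 47 at index 7, swap → [38, 41, 56, 47, 48, 61, 57, 75, 93, 111]
extract-min → returns 38:
  remove root 38; move last element 111 to root → [111, 41, 56, 47, 48, 61, 57, 75, 93]
  111 vs smaller child 41 at index 1, swap → [41, 111, 56, 47, 48, 61, 57, 75, 93]
  111 vs smaller child 47 at index 3, swap → [41, 47, 56, 111, 48, 61, 57, 75, 93]
  111 vs smaller child 75 at index 7, swap → [41, 47, 56, 75, 48, 61, 57, 111, 93]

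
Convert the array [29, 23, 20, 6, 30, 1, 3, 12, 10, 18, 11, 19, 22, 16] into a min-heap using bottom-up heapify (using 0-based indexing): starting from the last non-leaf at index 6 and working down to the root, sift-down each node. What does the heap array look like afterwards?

[1, 6, 3, 10, 11, 19, 16, 12, 23, 18, 30, 20, 22, 29]

sift down from index 6: already satisfies heap property
sift down from index 5: already satisfies heap property
sift down from index 4:
  30 vs smaller child 11 at index 10, swap → [29, 23, 20, 6, 11, 1, 3, 12, 10, 18, 30, 19, 22, 16]
sift down from index 3: already satisfies heap property
sift down from index 2:
  20 vs smaller child 1 at index 5, swap → [29, 23, 1, 6, 11, 20, 3, 12, 10, 18, 30, 19, 22, 16]
  20 vs smaller child 19 at index 11, swap → [29, 23, 1, 6, 11, 19, 3, 12, 10, 18, 30, 20, 22, 16]
sift down from index 1:
  23 vs smaller child 6 at index 3, swap → [29, 6, 1, 23, 11, 19, 3, 12, 10, 18, 30, 20, 22, 16]
  23 vs smaller child 10 at index 8, swap → [29, 6, 1, 10, 11, 19, 3, 12, 23, 18, 30, 20, 22, 16]
sift down from index 0:
  29 vs smaller child 1 at index 2, swap → [1, 6, 29, 10, 11, 19, 3, 12, 23, 18, 30, 20, 22, 16]
  29 vs smaller child 3 at index 6, swap → [1, 6, 3, 10, 11, 19, 29, 12, 23, 18, 30, 20, 22, 16]
  29 vs only child 16 at index 13, swap → [1, 6, 3, 10, 11, 19, 16, 12, 23, 18, 30, 20, 22, 29]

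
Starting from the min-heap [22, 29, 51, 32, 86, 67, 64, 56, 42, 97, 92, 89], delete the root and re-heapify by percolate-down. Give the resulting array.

[29, 32, 51, 42, 86, 67, 64, 56, 89, 97, 92]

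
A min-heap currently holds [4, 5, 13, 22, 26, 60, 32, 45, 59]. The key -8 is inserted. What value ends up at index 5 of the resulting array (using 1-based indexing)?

5

append -8 at index 10 → [4, 5, 13, 22, 26, 60, 32, 45, 59, -8]
-8 < parent 26 at index 5, swap → [4, 5, 13, 22, -8, 60, 32, 45, 59, 26]
-8 < parent 5 at index 2, swap → [4, -8, 13, 22, 5, 60, 32, 45, 59, 26]
-8 < parent 4 at index 1, swap → [-8, 4, 13, 22, 5, 60, 32, 45, 59, 26]
resulting array: [-8, 4, 13, 22, 5, 60, 32, 45, 59, 26]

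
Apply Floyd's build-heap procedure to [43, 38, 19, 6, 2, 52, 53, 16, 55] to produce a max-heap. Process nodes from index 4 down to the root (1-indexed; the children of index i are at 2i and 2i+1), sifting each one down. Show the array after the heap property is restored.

[55, 43, 53, 38, 2, 52, 19, 16, 6]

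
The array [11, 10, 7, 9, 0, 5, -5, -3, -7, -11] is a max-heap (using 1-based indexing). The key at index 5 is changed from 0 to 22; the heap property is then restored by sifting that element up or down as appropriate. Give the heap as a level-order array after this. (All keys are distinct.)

[22, 11, 7, 9, 10, 5, -5, -3, -7, -11]

set index 5 from 0 to 22 → [11, 10, 7, 9, 22, 5, -5, -3, -7, -11]
22 > parent 10 at index 2, swap → [11, 22, 7, 9, 10, 5, -5, -3, -7, -11]
22 > parent 11 at index 1, swap → [22, 11, 7, 9, 10, 5, -5, -3, -7, -11]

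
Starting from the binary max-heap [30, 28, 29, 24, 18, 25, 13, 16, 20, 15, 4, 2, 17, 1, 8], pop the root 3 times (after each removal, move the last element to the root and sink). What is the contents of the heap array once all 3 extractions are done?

[25, 24, 17, 20, 18, 8, 13, 16, 1, 15, 4, 2]

extract-max #1 returns 30:
  remove root 30; move last element 8 to root → [8, 28, 29, 24, 18, 25, 13, 16, 20, 15, 4, 2, 17, 1]
  8 vs larger child 29 at index 2, swap → [29, 28, 8, 24, 18, 25, 13, 16, 20, 15, 4, 2, 17, 1]
  8 vs larger child 25 at index 5, swap → [29, 28, 25, 24, 18, 8, 13, 16, 20, 15, 4, 2, 17, 1]
  8 vs larger child 17 at index 12, swap → [29, 28, 25, 24, 18, 17, 13, 16, 20, 15, 4, 2, 8, 1]
extract-max #2 returns 29:
  remove root 29; move last element 1 to root → [1, 28, 25, 24, 18, 17, 13, 16, 20, 15, 4, 2, 8]
  1 vs larger child 28 at index 1, swap → [28, 1, 25, 24, 18, 17, 13, 16, 20, 15, 4, 2, 8]
  1 vs larger child 24 at index 3, swap → [28, 24, 25, 1, 18, 17, 13, 16, 20, 15, 4, 2, 8]
  1 vs larger child 20 at index 8, swap → [28, 24, 25, 20, 18, 17, 13, 16, 1, 15, 4, 2, 8]
extract-max #3 returns 28:
  remove root 28; move last element 8 to root → [8, 24, 25, 20, 18, 17, 13, 16, 1, 15, 4, 2]
  8 vs larger child 25 at index 2, swap → [25, 24, 8, 20, 18, 17, 13, 16, 1, 15, 4, 2]
  8 vs larger child 17 at index 5, swap → [25, 24, 17, 20, 18, 8, 13, 16, 1, 15, 4, 2]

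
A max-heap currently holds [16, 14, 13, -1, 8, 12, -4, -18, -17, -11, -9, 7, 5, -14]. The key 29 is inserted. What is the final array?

[29, 14, 16, -1, 8, 12, 13, -18, -17, -11, -9, 7, 5, -14, -4]

append 29 at index 14 → [16, 14, 13, -1, 8, 12, -4, -18, -17, -11, -9, 7, 5, -14, 29]
29 > parent -4 at index 6, swap → [16, 14, 13, -1, 8, 12, 29, -18, -17, -11, -9, 7, 5, -14, -4]
29 > parent 13 at index 2, swap → [16, 14, 29, -1, 8, 12, 13, -18, -17, -11, -9, 7, 5, -14, -4]
29 > parent 16 at index 0, swap → [29, 14, 16, -1, 8, 12, 13, -18, -17, -11, -9, 7, 5, -14, -4]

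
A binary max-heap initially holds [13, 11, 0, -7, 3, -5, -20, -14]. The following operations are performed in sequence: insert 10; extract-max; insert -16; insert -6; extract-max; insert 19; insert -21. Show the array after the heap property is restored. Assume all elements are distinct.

[19, 10, 0, -7, 3, -5, -20, -14, -16, -6, -21]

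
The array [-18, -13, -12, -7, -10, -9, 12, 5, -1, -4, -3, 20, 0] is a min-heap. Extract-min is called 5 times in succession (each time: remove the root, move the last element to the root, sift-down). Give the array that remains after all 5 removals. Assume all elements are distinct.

extract-min #1 returns -18:
  remove root -18; move last element 0 to root → [0, -13, -12, -7, -10, -9, 12, 5, -1, -4, -3, 20]
  0 vs smaller child -13 at index 1, swap → [-13, 0, -12, -7, -10, -9, 12, 5, -1, -4, -3, 20]
  0 vs smaller child -10 at index 4, swap → [-13, -10, -12, -7, 0, -9, 12, 5, -1, -4, -3, 20]
  0 vs smaller child -4 at index 9, swap → [-13, -10, -12, -7, -4, -9, 12, 5, -1, 0, -3, 20]
extract-min #2 returns -13:
  remove root -13; move last element 20 to root → [20, -10, -12, -7, -4, -9, 12, 5, -1, 0, -3]
  20 vs smaller child -12 at index 2, swap → [-12, -10, 20, -7, -4, -9, 12, 5, -1, 0, -3]
  20 vs smaller child -9 at index 5, swap → [-12, -10, -9, -7, -4, 20, 12, 5, -1, 0, -3]
extract-min #3 returns -12:
  remove root -12; move last element -3 to root → [-3, -10, -9, -7, -4, 20, 12, 5, -1, 0]
  -3 vs smaller child -10 at index 1, swap → [-10, -3, -9, -7, -4, 20, 12, 5, -1, 0]
  -3 vs smaller child -7 at index 3, swap → [-10, -7, -9, -3, -4, 20, 12, 5, -1, 0]
extract-min #4 returns -10:
  remove root -10; move last element 0 to root → [0, -7, -9, -3, -4, 20, 12, 5, -1]
  0 vs smaller child -9 at index 2, swap → [-9, -7, 0, -3, -4, 20, 12, 5, -1]
extract-min #5 returns -9:
  remove root -9; move last element -1 to root → [-1, -7, 0, -3, -4, 20, 12, 5]
  -1 vs smaller child -7 at index 1, swap → [-7, -1, 0, -3, -4, 20, 12, 5]
  -1 vs smaller child -4 at index 4, swap → [-7, -4, 0, -3, -1, 20, 12, 5]

[-7, -4, 0, -3, -1, 20, 12, 5]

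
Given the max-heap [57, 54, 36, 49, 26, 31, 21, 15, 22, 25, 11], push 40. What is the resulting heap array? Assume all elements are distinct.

[57, 54, 40, 49, 26, 36, 21, 15, 22, 25, 11, 31]

append 40 at index 11 → [57, 54, 36, 49, 26, 31, 21, 15, 22, 25, 11, 40]
40 > parent 31 at index 5, swap → [57, 54, 36, 49, 26, 40, 21, 15, 22, 25, 11, 31]
40 > parent 36 at index 2, swap → [57, 54, 40, 49, 26, 36, 21, 15, 22, 25, 11, 31]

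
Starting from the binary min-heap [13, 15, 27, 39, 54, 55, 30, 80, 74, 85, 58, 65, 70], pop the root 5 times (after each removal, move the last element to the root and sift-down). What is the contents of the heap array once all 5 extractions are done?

extract-min #1 returns 13:
  remove root 13; move last element 70 to root → [70, 15, 27, 39, 54, 55, 30, 80, 74, 85, 58, 65]
  70 vs smaller child 15 at index 1, swap → [15, 70, 27, 39, 54, 55, 30, 80, 74, 85, 58, 65]
  70 vs smaller child 39 at index 3, swap → [15, 39, 27, 70, 54, 55, 30, 80, 74, 85, 58, 65]
extract-min #2 returns 15:
  remove root 15; move last element 65 to root → [65, 39, 27, 70, 54, 55, 30, 80, 74, 85, 58]
  65 vs smaller child 27 at index 2, swap → [27, 39, 65, 70, 54, 55, 30, 80, 74, 85, 58]
  65 vs smaller child 30 at index 6, swap → [27, 39, 30, 70, 54, 55, 65, 80, 74, 85, 58]
extract-min #3 returns 27:
  remove root 27; move last element 58 to root → [58, 39, 30, 70, 54, 55, 65, 80, 74, 85]
  58 vs smaller child 30 at index 2, swap → [30, 39, 58, 70, 54, 55, 65, 80, 74, 85]
  58 vs smaller child 55 at index 5, swap → [30, 39, 55, 70, 54, 58, 65, 80, 74, 85]
extract-min #4 returns 30:
  remove root 30; move last element 85 to root → [85, 39, 55, 70, 54, 58, 65, 80, 74]
  85 vs smaller child 39 at index 1, swap → [39, 85, 55, 70, 54, 58, 65, 80, 74]
  85 vs smaller child 54 at index 4, swap → [39, 54, 55, 70, 85, 58, 65, 80, 74]
extract-min #5 returns 39:
  remove root 39; move last element 74 to root → [74, 54, 55, 70, 85, 58, 65, 80]
  74 vs smaller child 54 at index 1, swap → [54, 74, 55, 70, 85, 58, 65, 80]
  74 vs smaller child 70 at index 3, swap → [54, 70, 55, 74, 85, 58, 65, 80]

[54, 70, 55, 74, 85, 58, 65, 80]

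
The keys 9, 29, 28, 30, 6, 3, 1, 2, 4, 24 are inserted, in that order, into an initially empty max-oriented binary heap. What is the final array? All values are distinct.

[30, 29, 28, 9, 24, 3, 1, 2, 4, 6]

Insert 9:
  append 9 at index 0 → [9] (no swap needed)
Insert 29:
  append 29 at index 1 → [9, 29]
  29 > parent 9 at index 0, swap → [29, 9]
Insert 28:
  append 28 at index 2 → [29, 9, 28] (no swap needed)
Insert 30:
  append 30 at index 3 → [29, 9, 28, 30]
  30 > parent 9 at index 1, swap → [29, 30, 28, 9]
  30 > parent 29 at index 0, swap → [30, 29, 28, 9]
Insert 6:
  append 6 at index 4 → [30, 29, 28, 9, 6] (no swap needed)
Insert 3:
  append 3 at index 5 → [30, 29, 28, 9, 6, 3] (no swap needed)
Insert 1:
  append 1 at index 6 → [30, 29, 28, 9, 6, 3, 1] (no swap needed)
Insert 2:
  append 2 at index 7 → [30, 29, 28, 9, 6, 3, 1, 2] (no swap needed)
Insert 4:
  append 4 at index 8 → [30, 29, 28, 9, 6, 3, 1, 2, 4] (no swap needed)
Insert 24:
  append 24 at index 9 → [30, 29, 28, 9, 6, 3, 1, 2, 4, 24]
  24 > parent 6 at index 4, swap → [30, 29, 28, 9, 24, 3, 1, 2, 4, 6]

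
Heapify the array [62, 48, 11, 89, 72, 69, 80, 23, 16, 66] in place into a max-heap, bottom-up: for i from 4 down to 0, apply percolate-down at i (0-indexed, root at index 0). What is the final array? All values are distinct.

sift down from index 4: already satisfies heap property
sift down from index 3: already satisfies heap property
sift down from index 2:
  11 vs larger child 80 at index 6, swap → [62, 48, 80, 89, 72, 69, 11, 23, 16, 66]
sift down from index 1:
  48 vs larger child 89 at index 3, swap → [62, 89, 80, 48, 72, 69, 11, 23, 16, 66]
sift down from index 0:
  62 vs larger child 89 at index 1, swap → [89, 62, 80, 48, 72, 69, 11, 23, 16, 66]
  62 vs larger child 72 at index 4, swap → [89, 72, 80, 48, 62, 69, 11, 23, 16, 66]
  62 vs only child 66 at index 9, swap → [89, 72, 80, 48, 66, 69, 11, 23, 16, 62]

[89, 72, 80, 48, 66, 69, 11, 23, 16, 62]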